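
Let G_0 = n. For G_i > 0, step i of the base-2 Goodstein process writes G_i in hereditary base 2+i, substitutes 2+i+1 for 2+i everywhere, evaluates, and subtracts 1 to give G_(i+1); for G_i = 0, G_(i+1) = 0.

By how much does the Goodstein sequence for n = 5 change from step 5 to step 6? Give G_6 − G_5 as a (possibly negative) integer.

554

i=0: 5 = 2^2 + 1 (b=2); 2→3: 3^3 + 1 = 28; 28−1 = 27
i=1: 27 = 3^3 (b=3); 3→4: 4^4 = 256; 256−1 = 255
i=2: 255 = 3·4^3 + 3·4^2 + 3·4 + 3 (b=4); 4→5: 3·5^3 + 3·5^2 + 3·5 + 3 = 468; 468−1 = 467
i=3: 467 = 3·5^3 + 3·5^2 + 3·5 + 2 (b=5); 5→6: 3·6^3 + 3·6^2 + 3·6 + 2 = 776; 776−1 = 775
i=4: 775 = 3·6^3 + 3·6^2 + 3·6 + 1 (b=6); 6→7: 3·7^3 + 3·7^2 + 3·7 + 1 = 1198; 1198−1 = 1197
i=5: 1197 = 3·7^3 + 3·7^2 + 3·7 (b=7); 7→8: 3·8^3 + 3·8^2 + 3·8 = 1752; 1752−1 = 1751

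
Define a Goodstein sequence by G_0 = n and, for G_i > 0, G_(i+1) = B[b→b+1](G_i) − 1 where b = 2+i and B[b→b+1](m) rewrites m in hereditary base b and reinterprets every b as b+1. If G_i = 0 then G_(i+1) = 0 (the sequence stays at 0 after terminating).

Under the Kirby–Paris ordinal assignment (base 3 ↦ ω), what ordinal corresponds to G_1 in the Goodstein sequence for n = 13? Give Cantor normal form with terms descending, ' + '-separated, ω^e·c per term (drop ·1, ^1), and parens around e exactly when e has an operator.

i=0: 13 = 2^(2 + 1) + 2^2 + 1 (b=2); 2→3: 3^(3 + 1) + 3^3 + 1 = 109; 109−1 = 108
i=1: 108 = 3^(3 + 1) + 3^3 (b=3); 3→4: 4^(4 + 1) + 4^4 = 1280; 1280−1 = 1279

ω^(ω + 1) + ω^ω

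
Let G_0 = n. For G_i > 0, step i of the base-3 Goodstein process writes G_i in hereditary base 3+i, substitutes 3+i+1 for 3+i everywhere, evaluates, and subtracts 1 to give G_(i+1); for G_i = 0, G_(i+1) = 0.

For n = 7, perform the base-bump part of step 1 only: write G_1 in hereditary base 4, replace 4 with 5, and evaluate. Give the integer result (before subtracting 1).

G_0=7  [base 3] 2·3 + 1  →[3↦4]→  2·4 + 1 = 9  −1 ⇒ G_1=8
G_1=8  [base 4] 2·4  →[4↦5]→  2·5 = 10  −1 ⇒ G_2=9

10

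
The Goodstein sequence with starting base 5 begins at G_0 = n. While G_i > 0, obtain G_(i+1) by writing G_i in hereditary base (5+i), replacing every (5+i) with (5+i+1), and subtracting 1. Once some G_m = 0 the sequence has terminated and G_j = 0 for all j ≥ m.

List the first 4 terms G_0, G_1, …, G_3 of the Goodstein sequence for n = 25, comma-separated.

25, 35, 39, 43

[0] 25 ≡ 5^2 (base 5). Lift 6: 36. −1: 35.
[1] 35 ≡ 5·6 + 5 (base 6). Lift 7: 40. −1: 39.
[2] 39 ≡ 5·7 + 4 (base 7). Lift 8: 44. −1: 43.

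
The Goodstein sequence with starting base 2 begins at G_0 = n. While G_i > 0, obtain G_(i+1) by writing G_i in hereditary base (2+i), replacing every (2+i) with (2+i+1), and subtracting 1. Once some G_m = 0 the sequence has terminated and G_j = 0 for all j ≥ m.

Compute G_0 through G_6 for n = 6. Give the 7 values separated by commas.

6, 29, 257, 3125, 46655, 98039, 187243

(0) 6|_2 = 2^2 + 2 ↦ 3^3 + 3|_3 = 30 ⇒ 29
(1) 29|_3 = 3^3 + 2 ↦ 4^4 + 2|_4 = 258 ⇒ 257
(2) 257|_4 = 4^4 + 1 ↦ 5^5 + 1|_5 = 3126 ⇒ 3125
(3) 3125|_5 = 5^5 ↦ 6^6|_6 = 46656 ⇒ 46655
(4) 46655|_6 = 5·6^5 + 5·6^4 + 5·6^3 + 5·6^2 + 5·6 + 5 ↦ 5·7^5 + 5·7^4 + 5·7^3 + 5·7^2 + 5·7 + 5|_7 = 98040 ⇒ 98039
(5) 98039|_7 = 5·7^5 + 5·7^4 + 5·7^3 + 5·7^2 + 5·7 + 4 ↦ 5·8^5 + 5·8^4 + 5·8^3 + 5·8^2 + 5·8 + 4|_8 = 187244 ⇒ 187243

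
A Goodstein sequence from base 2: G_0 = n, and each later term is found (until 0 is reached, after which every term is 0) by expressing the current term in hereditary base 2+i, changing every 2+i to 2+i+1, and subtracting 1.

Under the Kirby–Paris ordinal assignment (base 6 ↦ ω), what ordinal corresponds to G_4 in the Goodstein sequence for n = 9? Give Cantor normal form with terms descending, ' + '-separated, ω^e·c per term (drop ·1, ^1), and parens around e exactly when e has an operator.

G_0 = 9. HB_2(9) = 2^(2 + 1) + 1. Bump = 82. G_1 = 81.
G_1 = 81. HB_3(81) = 3^(3 + 1). Bump = 1024. G_2 = 1023.
G_2 = 1023. HB_4(1023) = 3·4^4 + 3·4^3 + 3·4^2 + 3·4 + 3. Bump = 9843. G_3 = 9842.
G_3 = 9842. HB_5(9842) = 3·5^5 + 3·5^3 + 3·5^2 + 3·5 + 2. Bump = 140744. G_4 = 140743.
G_4 = 140743. HB_6(140743) = 3·6^6 + 3·6^3 + 3·6^2 + 3·6 + 1. Bump = 2471827. G_5 = 2471826.

ω^ω·3 + ω^3·3 + ω^2·3 + ω·3 + 1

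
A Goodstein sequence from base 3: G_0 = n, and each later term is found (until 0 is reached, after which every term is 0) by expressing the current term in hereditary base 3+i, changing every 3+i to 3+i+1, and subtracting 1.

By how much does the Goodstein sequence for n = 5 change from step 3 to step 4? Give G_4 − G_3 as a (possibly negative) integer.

-1

step 0: 5 = 3 + 2; sub 4 for 3: 4 + 2; = 6; G_1 = 6−1 = 5
step 1: 5 = 4 + 1; sub 5 for 4: 5 + 1; = 6; G_2 = 6−1 = 5
step 2: 5 = 5; sub 6 for 5: 6; = 6; G_3 = 6−1 = 5
step 3: 5 = 5; sub 7 for 6: 5; = 5; G_4 = 5−1 = 4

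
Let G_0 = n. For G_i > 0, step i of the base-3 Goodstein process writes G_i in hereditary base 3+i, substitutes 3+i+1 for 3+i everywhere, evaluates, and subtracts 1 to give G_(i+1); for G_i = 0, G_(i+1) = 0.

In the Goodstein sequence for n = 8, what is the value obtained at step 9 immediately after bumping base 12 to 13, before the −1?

11

(0) 8|_3 = 2·3 + 2 ↦ 2·4 + 2|_4 = 10 ⇒ 9
(1) 9|_4 = 2·4 + 1 ↦ 2·5 + 1|_5 = 11 ⇒ 10
(2) 10|_5 = 2·5 ↦ 2·6|_6 = 12 ⇒ 11
(3) 11|_6 = 6 + 5 ↦ 7 + 5|_7 = 12 ⇒ 11
(4) 11|_7 = 7 + 4 ↦ 8 + 4|_8 = 12 ⇒ 11
(5) 11|_8 = 8 + 3 ↦ 9 + 3|_9 = 12 ⇒ 11
(6) 11|_9 = 9 + 2 ↦ 10 + 2|_10 = 12 ⇒ 11
(7) 11|_10 = 10 + 1 ↦ 11 + 1|_11 = 12 ⇒ 11
(8) 11|_11 = 11 ↦ 12|_12 = 12 ⇒ 11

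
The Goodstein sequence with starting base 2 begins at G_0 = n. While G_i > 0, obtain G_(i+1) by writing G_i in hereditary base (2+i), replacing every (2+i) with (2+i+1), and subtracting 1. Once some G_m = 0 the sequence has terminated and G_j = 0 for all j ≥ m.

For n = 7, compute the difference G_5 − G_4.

step 0: 7 = 2^2 + 2 + 1; sub 3 for 2: 3^3 + 3 + 1; = 31; G_1 = 31−1 = 30
step 1: 30 = 3^3 + 3; sub 4 for 3: 4^4 + 4; = 260; G_2 = 260−1 = 259
step 2: 259 = 4^4 + 3; sub 5 for 4: 5^5 + 3; = 3128; G_3 = 3128−1 = 3127
step 3: 3127 = 5^5 + 2; sub 6 for 5: 6^6 + 2; = 46658; G_4 = 46658−1 = 46657
step 4: 46657 = 6^6 + 1; sub 7 for 6: 7^7 + 1; = 823544; G_5 = 823544−1 = 823543

776886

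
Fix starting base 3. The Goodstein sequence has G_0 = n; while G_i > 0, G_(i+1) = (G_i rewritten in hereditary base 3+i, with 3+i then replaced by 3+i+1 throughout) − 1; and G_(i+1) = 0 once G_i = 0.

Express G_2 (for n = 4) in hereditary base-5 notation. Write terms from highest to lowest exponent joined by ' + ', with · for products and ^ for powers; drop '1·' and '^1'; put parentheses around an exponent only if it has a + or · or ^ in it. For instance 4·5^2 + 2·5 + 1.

4 —HB3→ 3 + 1 —bump→ 4 + 1 = 5 —(−1)→ 4
4 —HB4→ 4 —bump→ 5 = 5 —(−1)→ 4
4 —HB5→ 4 —bump→ 4 = 4 —(−1)→ 3

4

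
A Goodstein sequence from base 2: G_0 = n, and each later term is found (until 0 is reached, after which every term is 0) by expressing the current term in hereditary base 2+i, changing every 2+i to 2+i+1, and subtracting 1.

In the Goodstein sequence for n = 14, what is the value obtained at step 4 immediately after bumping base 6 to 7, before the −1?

14 —HB2→ 2^(2 + 1) + 2^2 + 2 —bump→ 3^(3 + 1) + 3^3 + 3 = 111 —(−1)→ 110
110 —HB3→ 3^(3 + 1) + 3^3 + 2 —bump→ 4^(4 + 1) + 4^4 + 2 = 1282 —(−1)→ 1281
1281 —HB4→ 4^(4 + 1) + 4^4 + 1 —bump→ 5^(5 + 1) + 5^5 + 1 = 18751 —(−1)→ 18750
18750 —HB5→ 5^(5 + 1) + 5^5 —bump→ 6^(6 + 1) + 6^6 = 326592 —(−1)→ 326591
326591 —HB6→ 6^(6 + 1) + 5·6^5 + 5·6^4 + 5·6^3 + 5·6^2 + 5·6 + 5 —bump→ 7^(7 + 1) + 5·7^5 + 5·7^4 + 5·7^3 + 5·7^2 + 5·7 + 5 = 5862841 —(−1)→ 5862840

5862841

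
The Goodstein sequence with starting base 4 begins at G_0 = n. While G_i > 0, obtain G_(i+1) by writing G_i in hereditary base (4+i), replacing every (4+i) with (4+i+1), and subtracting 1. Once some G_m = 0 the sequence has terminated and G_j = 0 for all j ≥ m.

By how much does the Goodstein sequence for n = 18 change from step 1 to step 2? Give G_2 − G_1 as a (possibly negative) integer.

base 4: 18 = 4^2 + 2; at 5: 5^2 + 2 = 27; next = 26
base 5: 26 = 5^2 + 1; at 6: 6^2 + 1 = 37; next = 36

10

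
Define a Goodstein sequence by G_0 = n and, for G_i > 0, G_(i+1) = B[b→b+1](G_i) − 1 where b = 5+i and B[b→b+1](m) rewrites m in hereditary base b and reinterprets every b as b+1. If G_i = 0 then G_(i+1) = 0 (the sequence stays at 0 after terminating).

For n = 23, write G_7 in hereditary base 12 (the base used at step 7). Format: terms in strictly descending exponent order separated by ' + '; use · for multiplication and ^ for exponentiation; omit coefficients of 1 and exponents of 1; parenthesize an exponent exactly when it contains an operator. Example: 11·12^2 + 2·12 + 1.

(0) 23|_5 = 4·5 + 3 ↦ 4·6 + 3|_6 = 27 ⇒ 26
(1) 26|_6 = 4·6 + 2 ↦ 4·7 + 2|_7 = 30 ⇒ 29
(2) 29|_7 = 4·7 + 1 ↦ 4·8 + 1|_8 = 33 ⇒ 32
(3) 32|_8 = 4·8 ↦ 4·9|_9 = 36 ⇒ 35
(4) 35|_9 = 3·9 + 8 ↦ 3·10 + 8|_10 = 38 ⇒ 37
(5) 37|_10 = 3·10 + 7 ↦ 3·11 + 7|_11 = 40 ⇒ 39
(6) 39|_11 = 3·11 + 6 ↦ 3·12 + 6|_12 = 42 ⇒ 41
(7) 41|_12 = 3·12 + 5 ↦ 3·13 + 5|_13 = 44 ⇒ 43

3·12 + 5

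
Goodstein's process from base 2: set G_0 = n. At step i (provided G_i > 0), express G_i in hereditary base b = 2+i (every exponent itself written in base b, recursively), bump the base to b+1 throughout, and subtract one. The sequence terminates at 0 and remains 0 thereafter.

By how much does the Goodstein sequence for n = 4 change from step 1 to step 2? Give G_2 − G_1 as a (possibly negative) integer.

[0] 4 ≡ 2^2 (base 2). Lift 3: 27. −1: 26.
[1] 26 ≡ 2·3^2 + 2·3 + 2 (base 3). Lift 4: 42. −1: 41.

15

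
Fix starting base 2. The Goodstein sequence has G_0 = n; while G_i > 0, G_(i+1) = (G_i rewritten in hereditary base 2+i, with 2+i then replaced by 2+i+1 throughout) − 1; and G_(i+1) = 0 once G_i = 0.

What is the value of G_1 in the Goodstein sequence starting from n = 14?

110

G_0=14  [base 2] 2^(2 + 1) + 2^2 + 2  →[2↦3]→  3^(3 + 1) + 3^3 + 3 = 111  −1 ⇒ G_1=110
G_1=110  [base 3] 3^(3 + 1) + 3^3 + 2  →[3↦4]→  4^(4 + 1) + 4^4 + 2 = 1282  −1 ⇒ G_2=1281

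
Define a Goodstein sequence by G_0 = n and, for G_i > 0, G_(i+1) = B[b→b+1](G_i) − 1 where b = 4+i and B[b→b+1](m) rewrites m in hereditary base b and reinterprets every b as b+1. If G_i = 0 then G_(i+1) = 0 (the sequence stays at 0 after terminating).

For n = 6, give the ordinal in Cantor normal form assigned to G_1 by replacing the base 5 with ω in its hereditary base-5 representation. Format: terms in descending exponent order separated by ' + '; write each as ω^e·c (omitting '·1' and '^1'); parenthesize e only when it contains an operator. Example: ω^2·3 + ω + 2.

step 0: 6 = 4 + 2; sub 5 for 4: 5 + 2; = 7; G_1 = 7−1 = 6
step 1: 6 = 5 + 1; sub 6 for 5: 6 + 1; = 7; G_2 = 7−1 = 6

ω + 1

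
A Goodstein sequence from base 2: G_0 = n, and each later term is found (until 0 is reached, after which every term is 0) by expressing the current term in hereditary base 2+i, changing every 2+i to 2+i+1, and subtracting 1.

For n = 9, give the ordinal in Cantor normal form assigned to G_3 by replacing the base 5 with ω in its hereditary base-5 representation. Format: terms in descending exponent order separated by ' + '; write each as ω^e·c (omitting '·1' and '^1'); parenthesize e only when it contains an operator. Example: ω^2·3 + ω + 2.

ω^ω·3 + ω^3·3 + ω^2·3 + ω·3 + 2

(0) 9|_2 = 2^(2 + 1) + 1 ↦ 3^(3 + 1) + 1|_3 = 82 ⇒ 81
(1) 81|_3 = 3^(3 + 1) ↦ 4^(4 + 1)|_4 = 1024 ⇒ 1023
(2) 1023|_4 = 3·4^4 + 3·4^3 + 3·4^2 + 3·4 + 3 ↦ 3·5^5 + 3·5^3 + 3·5^2 + 3·5 + 3|_5 = 9843 ⇒ 9842
(3) 9842|_5 = 3·5^5 + 3·5^3 + 3·5^2 + 3·5 + 2 ↦ 3·6^6 + 3·6^3 + 3·6^2 + 3·6 + 2|_6 = 140744 ⇒ 140743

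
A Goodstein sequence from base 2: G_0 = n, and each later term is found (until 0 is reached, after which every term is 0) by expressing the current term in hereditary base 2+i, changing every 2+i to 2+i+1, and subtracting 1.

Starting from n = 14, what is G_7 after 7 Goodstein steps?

(0) 14|_2 = 2^(2 + 1) + 2^2 + 2 ↦ 3^(3 + 1) + 3^3 + 3|_3 = 111 ⇒ 110
(1) 110|_3 = 3^(3 + 1) + 3^3 + 2 ↦ 4^(4 + 1) + 4^4 + 2|_4 = 1282 ⇒ 1281
(2) 1281|_4 = 4^(4 + 1) + 4^4 + 1 ↦ 5^(5 + 1) + 5^5 + 1|_5 = 18751 ⇒ 18750
(3) 18750|_5 = 5^(5 + 1) + 5^5 ↦ 6^(6 + 1) + 6^6|_6 = 326592 ⇒ 326591
(4) 326591|_6 = 6^(6 + 1) + 5·6^5 + 5·6^4 + 5·6^3 + 5·6^2 + 5·6 + 5 ↦ 7^(7 + 1) + 5·7^5 + 5·7^4 + 5·7^3 + 5·7^2 + 5·7 + 5|_7 = 5862841 ⇒ 5862840
(5) 5862840|_7 = 7^(7 + 1) + 5·7^5 + 5·7^4 + 5·7^3 + 5·7^2 + 5·7 + 4 ↦ 8^(8 + 1) + 5·8^5 + 5·8^4 + 5·8^3 + 5·8^2 + 5·8 + 4|_8 = 134404972 ⇒ 134404971
(6) 134404971|_8 = 8^(8 + 1) + 5·8^5 + 5·8^4 + 5·8^3 + 5·8^2 + 5·8 + 3 ↦ 9^(9 + 1) + 5·9^5 + 5·9^4 + 5·9^3 + 5·9^2 + 5·9 + 3|_9 = 3487116549 ⇒ 3487116548
(7) 3487116548|_9 = 9^(9 + 1) + 5·9^5 + 5·9^4 + 5·9^3 + 5·9^2 + 5·9 + 2 ↦ 10^(10 + 1) + 5·10^5 + 5·10^4 + 5·10^3 + 5·10^2 + 5·10 + 2|_10 = 100000555552 ⇒ 100000555551

3487116548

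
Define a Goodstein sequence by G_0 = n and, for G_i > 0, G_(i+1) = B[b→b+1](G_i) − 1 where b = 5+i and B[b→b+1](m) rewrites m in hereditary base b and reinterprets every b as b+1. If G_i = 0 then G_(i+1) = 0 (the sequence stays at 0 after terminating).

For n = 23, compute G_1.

26

(0) 23|_5 = 4·5 + 3 ↦ 4·6 + 3|_6 = 27 ⇒ 26
(1) 26|_6 = 4·6 + 2 ↦ 4·7 + 2|_7 = 30 ⇒ 29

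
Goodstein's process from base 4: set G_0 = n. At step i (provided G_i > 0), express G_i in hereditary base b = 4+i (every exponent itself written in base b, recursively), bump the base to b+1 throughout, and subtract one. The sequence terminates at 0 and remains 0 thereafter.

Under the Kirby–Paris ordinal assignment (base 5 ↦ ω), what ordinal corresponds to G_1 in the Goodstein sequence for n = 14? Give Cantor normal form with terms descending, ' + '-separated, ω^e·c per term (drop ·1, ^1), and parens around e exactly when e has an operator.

ω·3 + 1

i=0: 14 = 3·4 + 2 (b=4); 4→5: 3·5 + 2 = 17; 17−1 = 16
i=1: 16 = 3·5 + 1 (b=5); 5→6: 3·6 + 1 = 19; 19−1 = 18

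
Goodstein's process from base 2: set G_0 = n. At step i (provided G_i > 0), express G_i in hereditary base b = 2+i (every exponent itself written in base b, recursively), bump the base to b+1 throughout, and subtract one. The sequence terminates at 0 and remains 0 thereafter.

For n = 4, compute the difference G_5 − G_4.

26

base 2: 4 = 2^2; at 3: 3^3 = 27; next = 26
base 3: 26 = 2·3^2 + 2·3 + 2; at 4: 2·4^2 + 2·4 + 2 = 42; next = 41
base 4: 41 = 2·4^2 + 2·4 + 1; at 5: 2·5^2 + 2·5 + 1 = 61; next = 60
base 5: 60 = 2·5^2 + 2·5; at 6: 2·6^2 + 2·6 = 84; next = 83
base 6: 83 = 2·6^2 + 6 + 5; at 7: 2·7^2 + 7 + 5 = 110; next = 109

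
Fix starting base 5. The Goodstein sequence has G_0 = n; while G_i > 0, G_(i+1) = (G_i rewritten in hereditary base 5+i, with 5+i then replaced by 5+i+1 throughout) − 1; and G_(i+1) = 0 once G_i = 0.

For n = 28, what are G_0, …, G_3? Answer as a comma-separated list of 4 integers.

G_0 = 28. HB_5(28) = 5^2 + 3. Bump = 39. G_1 = 38.
G_1 = 38. HB_6(38) = 6^2 + 2. Bump = 51. G_2 = 50.
G_2 = 50. HB_7(50) = 7^2 + 1. Bump = 65. G_3 = 64.

28, 38, 50, 64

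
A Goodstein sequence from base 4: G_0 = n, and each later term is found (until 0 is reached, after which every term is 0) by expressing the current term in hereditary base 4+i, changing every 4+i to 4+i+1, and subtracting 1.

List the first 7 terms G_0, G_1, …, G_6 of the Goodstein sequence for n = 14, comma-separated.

14, 16, 18, 20, 21, 22, 23

G_0 = 14. HB_4(14) = 3·4 + 2. Bump = 17. G_1 = 16.
G_1 = 16. HB_5(16) = 3·5 + 1. Bump = 19. G_2 = 18.
G_2 = 18. HB_6(18) = 3·6. Bump = 21. G_3 = 20.
G_3 = 20. HB_7(20) = 2·7 + 6. Bump = 22. G_4 = 21.
G_4 = 21. HB_8(21) = 2·8 + 5. Bump = 23. G_5 = 22.
G_5 = 22. HB_9(22) = 2·9 + 4. Bump = 24. G_6 = 23.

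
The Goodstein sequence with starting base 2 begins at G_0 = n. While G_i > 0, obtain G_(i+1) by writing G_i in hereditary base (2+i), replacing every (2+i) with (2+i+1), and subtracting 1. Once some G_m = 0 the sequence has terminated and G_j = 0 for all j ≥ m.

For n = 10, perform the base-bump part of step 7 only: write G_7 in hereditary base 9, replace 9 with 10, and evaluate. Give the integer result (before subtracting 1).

50000555552

10 —HB2→ 2^(2 + 1) + 2 —bump→ 3^(3 + 1) + 3 = 84 —(−1)→ 83
83 —HB3→ 3^(3 + 1) + 2 —bump→ 4^(4 + 1) + 2 = 1026 —(−1)→ 1025
1025 —HB4→ 4^(4 + 1) + 1 —bump→ 5^(5 + 1) + 1 = 15626 —(−1)→ 15625
15625 —HB5→ 5^(5 + 1) —bump→ 6^(6 + 1) = 279936 —(−1)→ 279935
279935 —HB6→ 5·6^6 + 5·6^5 + 5·6^4 + 5·6^3 + 5·6^2 + 5·6 + 5 —bump→ 5·7^7 + 5·7^5 + 5·7^4 + 5·7^3 + 5·7^2 + 5·7 + 5 = 4215755 —(−1)→ 4215754
4215754 —HB7→ 5·7^7 + 5·7^5 + 5·7^4 + 5·7^3 + 5·7^2 + 5·7 + 4 —bump→ 5·8^8 + 5·8^5 + 5·8^4 + 5·8^3 + 5·8^2 + 5·8 + 4 = 84073324 —(−1)→ 84073323
84073323 —HB8→ 5·8^8 + 5·8^5 + 5·8^4 + 5·8^3 + 5·8^2 + 5·8 + 3 —bump→ 5·9^9 + 5·9^5 + 5·9^4 + 5·9^3 + 5·9^2 + 5·9 + 3 = 1937434593 —(−1)→ 1937434592
1937434592 —HB9→ 5·9^9 + 5·9^5 + 5·9^4 + 5·9^3 + 5·9^2 + 5·9 + 2 —bump→ 5·10^10 + 5·10^5 + 5·10^4 + 5·10^3 + 5·10^2 + 5·10 + 2 = 50000555552 —(−1)→ 50000555551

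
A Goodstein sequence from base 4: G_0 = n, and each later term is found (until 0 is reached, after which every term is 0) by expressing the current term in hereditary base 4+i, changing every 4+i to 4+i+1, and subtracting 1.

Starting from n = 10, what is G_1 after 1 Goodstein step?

G_0=10  [base 4] 2·4 + 2  →[4↦5]→  2·5 + 2 = 12  −1 ⇒ G_1=11
G_1=11  [base 5] 2·5 + 1  →[5↦6]→  2·6 + 1 = 13  −1 ⇒ G_2=12

11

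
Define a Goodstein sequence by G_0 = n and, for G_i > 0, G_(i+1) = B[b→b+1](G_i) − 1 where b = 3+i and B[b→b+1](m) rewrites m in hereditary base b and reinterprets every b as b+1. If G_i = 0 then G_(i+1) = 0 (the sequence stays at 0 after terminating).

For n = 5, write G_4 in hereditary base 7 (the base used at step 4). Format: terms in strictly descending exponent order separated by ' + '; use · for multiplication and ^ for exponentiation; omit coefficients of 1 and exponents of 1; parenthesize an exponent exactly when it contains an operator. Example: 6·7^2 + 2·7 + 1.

step 0: 5 = 3 + 2; sub 4 for 3: 4 + 2; = 6; G_1 = 6−1 = 5
step 1: 5 = 4 + 1; sub 5 for 4: 5 + 1; = 6; G_2 = 6−1 = 5
step 2: 5 = 5; sub 6 for 5: 6; = 6; G_3 = 6−1 = 5
step 3: 5 = 5; sub 7 for 6: 5; = 5; G_4 = 5−1 = 4
step 4: 4 = 4; sub 8 for 7: 4; = 4; G_5 = 4−1 = 3

4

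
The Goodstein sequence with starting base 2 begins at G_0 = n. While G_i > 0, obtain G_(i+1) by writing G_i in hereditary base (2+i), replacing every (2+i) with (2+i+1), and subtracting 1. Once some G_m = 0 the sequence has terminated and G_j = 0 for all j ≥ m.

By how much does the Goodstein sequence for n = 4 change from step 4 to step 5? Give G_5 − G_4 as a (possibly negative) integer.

26

G_0 = 4. HB_2(4) = 2^2. Bump = 27. G_1 = 26.
G_1 = 26. HB_3(26) = 2·3^2 + 2·3 + 2. Bump = 42. G_2 = 41.
G_2 = 41. HB_4(41) = 2·4^2 + 2·4 + 1. Bump = 61. G_3 = 60.
G_3 = 60. HB_5(60) = 2·5^2 + 2·5. Bump = 84. G_4 = 83.
G_4 = 83. HB_6(83) = 2·6^2 + 6 + 5. Bump = 110. G_5 = 109.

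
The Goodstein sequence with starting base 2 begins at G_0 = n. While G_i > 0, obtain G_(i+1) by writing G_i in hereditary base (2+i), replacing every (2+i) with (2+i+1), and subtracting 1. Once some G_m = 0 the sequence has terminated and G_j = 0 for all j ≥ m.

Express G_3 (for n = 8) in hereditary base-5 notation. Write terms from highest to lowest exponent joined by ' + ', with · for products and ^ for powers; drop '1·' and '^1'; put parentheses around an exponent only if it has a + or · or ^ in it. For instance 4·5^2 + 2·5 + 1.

base 2: 8 = 2^(2 + 1); at 3: 3^(3 + 1) = 81; next = 80
base 3: 80 = 2·3^3 + 2·3^2 + 2·3 + 2; at 4: 2·4^4 + 2·4^2 + 2·4 + 2 = 554; next = 553
base 4: 553 = 2·4^4 + 2·4^2 + 2·4 + 1; at 5: 2·5^5 + 2·5^2 + 2·5 + 1 = 6311; next = 6310
base 5: 6310 = 2·5^5 + 2·5^2 + 2·5; at 6: 2·6^6 + 2·6^2 + 2·6 = 93396; next = 93395

2·5^5 + 2·5^2 + 2·5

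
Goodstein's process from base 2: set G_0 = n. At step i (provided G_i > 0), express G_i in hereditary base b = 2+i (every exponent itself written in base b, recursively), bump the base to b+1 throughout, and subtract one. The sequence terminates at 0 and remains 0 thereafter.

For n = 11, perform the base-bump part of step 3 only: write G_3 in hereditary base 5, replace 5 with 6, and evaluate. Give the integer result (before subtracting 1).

279938

(0) 11|_2 = 2^(2 + 1) + 2 + 1 ↦ 3^(3 + 1) + 3 + 1|_3 = 85 ⇒ 84
(1) 84|_3 = 3^(3 + 1) + 3 ↦ 4^(4 + 1) + 4|_4 = 1028 ⇒ 1027
(2) 1027|_4 = 4^(4 + 1) + 3 ↦ 5^(5 + 1) + 3|_5 = 15628 ⇒ 15627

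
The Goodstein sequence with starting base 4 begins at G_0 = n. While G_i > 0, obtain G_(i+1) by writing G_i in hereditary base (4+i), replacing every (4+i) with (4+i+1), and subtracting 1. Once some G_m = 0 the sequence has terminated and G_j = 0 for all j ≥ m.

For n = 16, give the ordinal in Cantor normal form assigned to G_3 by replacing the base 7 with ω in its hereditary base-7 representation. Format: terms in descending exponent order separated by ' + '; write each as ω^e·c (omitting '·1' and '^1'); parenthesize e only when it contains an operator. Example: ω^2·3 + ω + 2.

16 —HB4→ 4^2 —bump→ 5^2 = 25 —(−1)→ 24
24 —HB5→ 4·5 + 4 —bump→ 4·6 + 4 = 28 —(−1)→ 27
27 —HB6→ 4·6 + 3 —bump→ 4·7 + 3 = 31 —(−1)→ 30
30 —HB7→ 4·7 + 2 —bump→ 4·8 + 2 = 34 —(−1)→ 33

ω·4 + 2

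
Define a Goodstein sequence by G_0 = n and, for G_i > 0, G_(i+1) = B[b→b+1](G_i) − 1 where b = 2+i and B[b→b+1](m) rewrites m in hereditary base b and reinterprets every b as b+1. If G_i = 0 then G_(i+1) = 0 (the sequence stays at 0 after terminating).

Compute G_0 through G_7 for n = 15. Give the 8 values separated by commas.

15, 111, 1283, 18752, 326593, 6588344, 150994943, 3524450280

(0) 15|_2 = 2^(2 + 1) + 2^2 + 2 + 1 ↦ 3^(3 + 1) + 3^3 + 3 + 1|_3 = 112 ⇒ 111
(1) 111|_3 = 3^(3 + 1) + 3^3 + 3 ↦ 4^(4 + 1) + 4^4 + 4|_4 = 1284 ⇒ 1283
(2) 1283|_4 = 4^(4 + 1) + 4^4 + 3 ↦ 5^(5 + 1) + 5^5 + 3|_5 = 18753 ⇒ 18752
(3) 18752|_5 = 5^(5 + 1) + 5^5 + 2 ↦ 6^(6 + 1) + 6^6 + 2|_6 = 326594 ⇒ 326593
(4) 326593|_6 = 6^(6 + 1) + 6^6 + 1 ↦ 7^(7 + 1) + 7^7 + 1|_7 = 6588345 ⇒ 6588344
(5) 6588344|_7 = 7^(7 + 1) + 7^7 ↦ 8^(8 + 1) + 8^8|_8 = 150994944 ⇒ 150994943
(6) 150994943|_8 = 8^(8 + 1) + 7·8^7 + 7·8^6 + 7·8^5 + 7·8^4 + 7·8^3 + 7·8^2 + 7·8 + 7 ↦ 9^(9 + 1) + 7·9^7 + 7·9^6 + 7·9^5 + 7·9^4 + 7·9^3 + 7·9^2 + 7·9 + 7|_9 = 3524450281 ⇒ 3524450280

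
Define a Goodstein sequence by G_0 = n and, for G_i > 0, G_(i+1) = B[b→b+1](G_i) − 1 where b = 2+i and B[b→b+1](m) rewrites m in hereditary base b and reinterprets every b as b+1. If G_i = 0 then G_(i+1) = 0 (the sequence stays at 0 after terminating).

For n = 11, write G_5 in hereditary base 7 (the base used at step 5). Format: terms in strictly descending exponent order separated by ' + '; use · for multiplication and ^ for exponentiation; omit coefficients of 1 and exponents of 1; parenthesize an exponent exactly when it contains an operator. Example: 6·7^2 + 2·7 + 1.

7^(7 + 1)

G_0 = 11. HB_2(11) = 2^(2 + 1) + 2 + 1. Bump = 85. G_1 = 84.
G_1 = 84. HB_3(84) = 3^(3 + 1) + 3. Bump = 1028. G_2 = 1027.
G_2 = 1027. HB_4(1027) = 4^(4 + 1) + 3. Bump = 15628. G_3 = 15627.
G_3 = 15627. HB_5(15627) = 5^(5 + 1) + 2. Bump = 279938. G_4 = 279937.
G_4 = 279937. HB_6(279937) = 6^(6 + 1) + 1. Bump = 5764802. G_5 = 5764801.
G_5 = 5764801. HB_7(5764801) = 7^(7 + 1). Bump = 134217728. G_6 = 134217727.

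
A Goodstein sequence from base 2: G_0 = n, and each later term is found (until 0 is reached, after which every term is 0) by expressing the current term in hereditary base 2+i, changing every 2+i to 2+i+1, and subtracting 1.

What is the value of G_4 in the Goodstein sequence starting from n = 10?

[0] 10 ≡ 2^(2 + 1) + 2 (base 2). Lift 3: 84. −1: 83.
[1] 83 ≡ 3^(3 + 1) + 2 (base 3). Lift 4: 1026. −1: 1025.
[2] 1025 ≡ 4^(4 + 1) + 1 (base 4). Lift 5: 15626. −1: 15625.
[3] 15625 ≡ 5^(5 + 1) (base 5). Lift 6: 279936. −1: 279935.
[4] 279935 ≡ 5·6^6 + 5·6^5 + 5·6^4 + 5·6^3 + 5·6^2 + 5·6 + 5 (base 6). Lift 7: 4215755. −1: 4215754.

279935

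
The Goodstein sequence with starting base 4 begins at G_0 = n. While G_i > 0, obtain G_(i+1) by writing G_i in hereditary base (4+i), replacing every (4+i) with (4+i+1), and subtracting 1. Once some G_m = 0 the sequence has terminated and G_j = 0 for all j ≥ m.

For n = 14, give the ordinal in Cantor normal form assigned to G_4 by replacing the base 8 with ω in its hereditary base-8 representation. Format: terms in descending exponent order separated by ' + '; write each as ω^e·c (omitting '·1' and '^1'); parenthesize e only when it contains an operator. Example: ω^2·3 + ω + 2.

i=0: 14 = 3·4 + 2 (b=4); 4→5: 3·5 + 2 = 17; 17−1 = 16
i=1: 16 = 3·5 + 1 (b=5); 5→6: 3·6 + 1 = 19; 19−1 = 18
i=2: 18 = 3·6 (b=6); 6→7: 3·7 = 21; 21−1 = 20
i=3: 20 = 2·7 + 6 (b=7); 7→8: 2·8 + 6 = 22; 22−1 = 21
i=4: 21 = 2·8 + 5 (b=8); 8→9: 2·9 + 5 = 23; 23−1 = 22

ω·2 + 5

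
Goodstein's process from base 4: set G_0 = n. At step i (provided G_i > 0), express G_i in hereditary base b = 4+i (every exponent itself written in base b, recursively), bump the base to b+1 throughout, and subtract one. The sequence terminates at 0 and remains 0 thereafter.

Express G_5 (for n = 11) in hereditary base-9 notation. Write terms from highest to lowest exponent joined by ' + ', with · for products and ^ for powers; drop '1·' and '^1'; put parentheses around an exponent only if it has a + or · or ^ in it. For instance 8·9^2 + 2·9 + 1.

9 + 6

base 4: 11 = 2·4 + 3; at 5: 2·5 + 3 = 13; next = 12
base 5: 12 = 2·5 + 2; at 6: 2·6 + 2 = 14; next = 13
base 6: 13 = 2·6 + 1; at 7: 2·7 + 1 = 15; next = 14
base 7: 14 = 2·7; at 8: 2·8 = 16; next = 15
base 8: 15 = 8 + 7; at 9: 9 + 7 = 16; next = 15
base 9: 15 = 9 + 6; at 10: 10 + 6 = 16; next = 15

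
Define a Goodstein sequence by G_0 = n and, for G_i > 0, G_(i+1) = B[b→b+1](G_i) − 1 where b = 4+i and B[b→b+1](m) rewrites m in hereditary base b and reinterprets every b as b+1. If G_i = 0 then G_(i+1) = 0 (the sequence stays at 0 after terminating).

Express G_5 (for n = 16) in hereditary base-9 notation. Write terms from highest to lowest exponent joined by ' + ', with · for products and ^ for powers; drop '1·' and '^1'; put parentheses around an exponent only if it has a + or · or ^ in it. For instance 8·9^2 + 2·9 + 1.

base 4: 16 = 4^2; at 5: 5^2 = 25; next = 24
base 5: 24 = 4·5 + 4; at 6: 4·6 + 4 = 28; next = 27
base 6: 27 = 4·6 + 3; at 7: 4·7 + 3 = 31; next = 30
base 7: 30 = 4·7 + 2; at 8: 4·8 + 2 = 34; next = 33
base 8: 33 = 4·8 + 1; at 9: 4·9 + 1 = 37; next = 36

4·9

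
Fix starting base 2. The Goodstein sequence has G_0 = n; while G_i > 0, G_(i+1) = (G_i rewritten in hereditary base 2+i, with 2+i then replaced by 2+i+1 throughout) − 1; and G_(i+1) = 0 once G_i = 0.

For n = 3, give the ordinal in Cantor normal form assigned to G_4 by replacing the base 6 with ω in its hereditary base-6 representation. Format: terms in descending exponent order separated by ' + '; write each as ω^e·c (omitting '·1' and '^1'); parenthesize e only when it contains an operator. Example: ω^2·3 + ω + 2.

1

3 —HB2→ 2 + 1 —bump→ 3 + 1 = 4 —(−1)→ 3
3 —HB3→ 3 —bump→ 4 = 4 —(−1)→ 3
3 —HB4→ 3 —bump→ 3 = 3 —(−1)→ 2
2 —HB5→ 2 —bump→ 2 = 2 —(−1)→ 1
1 —HB6→ 1 —bump→ 1 = 1 —(−1)→ 0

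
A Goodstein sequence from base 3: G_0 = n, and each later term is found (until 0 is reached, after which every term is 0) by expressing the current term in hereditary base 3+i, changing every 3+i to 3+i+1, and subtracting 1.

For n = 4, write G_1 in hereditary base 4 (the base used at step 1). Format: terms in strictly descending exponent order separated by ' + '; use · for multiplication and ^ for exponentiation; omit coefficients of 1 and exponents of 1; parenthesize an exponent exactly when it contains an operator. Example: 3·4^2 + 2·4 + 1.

4

G_0 = 4. HB_3(4) = 3 + 1. Bump = 5. G_1 = 4.
G_1 = 4. HB_4(4) = 4. Bump = 5. G_2 = 4.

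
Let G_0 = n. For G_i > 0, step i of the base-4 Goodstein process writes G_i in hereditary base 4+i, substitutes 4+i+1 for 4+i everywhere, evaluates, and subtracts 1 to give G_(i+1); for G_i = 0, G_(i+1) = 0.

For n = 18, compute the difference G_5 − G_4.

5

step 0: 18 = 4^2 + 2; sub 5 for 4: 5^2 + 2; = 27; G_1 = 27−1 = 26
step 1: 26 = 5^2 + 1; sub 6 for 5: 6^2 + 1; = 37; G_2 = 37−1 = 36
step 2: 36 = 6^2; sub 7 for 6: 7^2; = 49; G_3 = 49−1 = 48
step 3: 48 = 6·7 + 6; sub 8 for 7: 6·8 + 6; = 54; G_4 = 54−1 = 53
step 4: 53 = 6·8 + 5; sub 9 for 8: 6·9 + 5; = 59; G_5 = 59−1 = 58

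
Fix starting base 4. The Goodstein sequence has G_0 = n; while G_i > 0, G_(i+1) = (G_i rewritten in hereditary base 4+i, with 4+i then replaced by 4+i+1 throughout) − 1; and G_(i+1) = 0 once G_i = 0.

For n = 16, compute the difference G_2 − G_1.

3

16 —HB4→ 4^2 —bump→ 5^2 = 25 —(−1)→ 24
24 —HB5→ 4·5 + 4 —bump→ 4·6 + 4 = 28 —(−1)→ 27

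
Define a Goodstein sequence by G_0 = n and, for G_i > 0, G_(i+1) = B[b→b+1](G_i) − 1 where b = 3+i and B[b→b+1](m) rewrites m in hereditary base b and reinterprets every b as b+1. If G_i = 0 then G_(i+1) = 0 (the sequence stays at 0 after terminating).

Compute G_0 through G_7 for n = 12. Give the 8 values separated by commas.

12, 19, 27, 37, 49, 63, 69, 75

12 —HB3→ 3^2 + 3 —bump→ 4^2 + 4 = 20 —(−1)→ 19
19 —HB4→ 4^2 + 3 —bump→ 5^2 + 3 = 28 —(−1)→ 27
27 —HB5→ 5^2 + 2 —bump→ 6^2 + 2 = 38 —(−1)→ 37
37 —HB6→ 6^2 + 1 —bump→ 7^2 + 1 = 50 —(−1)→ 49
49 —HB7→ 7^2 —bump→ 8^2 = 64 —(−1)→ 63
63 —HB8→ 7·8 + 7 —bump→ 7·9 + 7 = 70 —(−1)→ 69
69 —HB9→ 7·9 + 6 —bump→ 7·10 + 6 = 76 —(−1)→ 75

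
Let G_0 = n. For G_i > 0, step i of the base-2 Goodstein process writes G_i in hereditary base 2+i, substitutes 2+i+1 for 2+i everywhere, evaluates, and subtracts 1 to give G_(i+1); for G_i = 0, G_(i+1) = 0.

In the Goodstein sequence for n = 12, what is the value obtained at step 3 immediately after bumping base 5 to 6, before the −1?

[0] 12 ≡ 2^(2 + 1) + 2^2 (base 2). Lift 3: 108. −1: 107.
[1] 107 ≡ 3^(3 + 1) + 2·3^2 + 2·3 + 2 (base 3). Lift 4: 1066. −1: 1065.
[2] 1065 ≡ 4^(4 + 1) + 2·4^2 + 2·4 + 1 (base 4). Lift 5: 15686. −1: 15685.
[3] 15685 ≡ 5^(5 + 1) + 2·5^2 + 2·5 (base 5). Lift 6: 280020. −1: 280019.

280020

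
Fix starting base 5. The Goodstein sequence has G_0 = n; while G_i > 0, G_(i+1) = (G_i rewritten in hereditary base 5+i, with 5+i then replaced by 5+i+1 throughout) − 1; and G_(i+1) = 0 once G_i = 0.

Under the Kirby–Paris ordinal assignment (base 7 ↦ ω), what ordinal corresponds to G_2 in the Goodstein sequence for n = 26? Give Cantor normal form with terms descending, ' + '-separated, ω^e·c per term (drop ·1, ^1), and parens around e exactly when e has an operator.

ω·6 + 6

(0) 26|_5 = 5^2 + 1 ↦ 6^2 + 1|_6 = 37 ⇒ 36
(1) 36|_6 = 6^2 ↦ 7^2|_7 = 49 ⇒ 48
(2) 48|_7 = 6·7 + 6 ↦ 6·8 + 6|_8 = 54 ⇒ 53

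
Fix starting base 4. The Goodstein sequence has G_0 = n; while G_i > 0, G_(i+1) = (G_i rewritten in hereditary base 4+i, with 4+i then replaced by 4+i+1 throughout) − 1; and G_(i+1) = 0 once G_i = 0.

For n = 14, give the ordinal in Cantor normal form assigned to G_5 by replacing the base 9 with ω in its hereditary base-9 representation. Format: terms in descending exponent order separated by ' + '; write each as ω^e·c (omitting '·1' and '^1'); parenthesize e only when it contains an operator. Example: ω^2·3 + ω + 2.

ω·2 + 4

14 —HB4→ 3·4 + 2 —bump→ 3·5 + 2 = 17 —(−1)→ 16
16 —HB5→ 3·5 + 1 —bump→ 3·6 + 1 = 19 —(−1)→ 18
18 —HB6→ 3·6 —bump→ 3·7 = 21 —(−1)→ 20
20 —HB7→ 2·7 + 6 —bump→ 2·8 + 6 = 22 —(−1)→ 21
21 —HB8→ 2·8 + 5 —bump→ 2·9 + 5 = 23 —(−1)→ 22
22 —HB9→ 2·9 + 4 —bump→ 2·10 + 4 = 24 —(−1)→ 23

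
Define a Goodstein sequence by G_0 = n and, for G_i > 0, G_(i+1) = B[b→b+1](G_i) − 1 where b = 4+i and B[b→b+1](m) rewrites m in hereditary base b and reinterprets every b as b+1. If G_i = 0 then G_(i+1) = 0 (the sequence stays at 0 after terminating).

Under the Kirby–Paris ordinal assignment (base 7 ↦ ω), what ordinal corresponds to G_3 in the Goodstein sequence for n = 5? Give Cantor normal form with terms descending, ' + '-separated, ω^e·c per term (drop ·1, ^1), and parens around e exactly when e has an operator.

(0) 5|_4 = 4 + 1 ↦ 5 + 1|_5 = 6 ⇒ 5
(1) 5|_5 = 5 ↦ 6|_6 = 6 ⇒ 5
(2) 5|_6 = 5 ↦ 5|_7 = 5 ⇒ 4
(3) 4|_7 = 4 ↦ 4|_8 = 4 ⇒ 3

4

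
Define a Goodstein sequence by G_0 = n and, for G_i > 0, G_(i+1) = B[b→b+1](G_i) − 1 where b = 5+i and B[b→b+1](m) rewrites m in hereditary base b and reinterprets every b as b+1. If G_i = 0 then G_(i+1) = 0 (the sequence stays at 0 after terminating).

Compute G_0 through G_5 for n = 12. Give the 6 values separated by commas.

(0) 12|_5 = 2·5 + 2 ↦ 2·6 + 2|_6 = 14 ⇒ 13
(1) 13|_6 = 2·6 + 1 ↦ 2·7 + 1|_7 = 15 ⇒ 14
(2) 14|_7 = 2·7 ↦ 2·8|_8 = 16 ⇒ 15
(3) 15|_8 = 8 + 7 ↦ 9 + 7|_9 = 16 ⇒ 15
(4) 15|_9 = 9 + 6 ↦ 10 + 6|_10 = 16 ⇒ 15

12, 13, 14, 15, 15, 15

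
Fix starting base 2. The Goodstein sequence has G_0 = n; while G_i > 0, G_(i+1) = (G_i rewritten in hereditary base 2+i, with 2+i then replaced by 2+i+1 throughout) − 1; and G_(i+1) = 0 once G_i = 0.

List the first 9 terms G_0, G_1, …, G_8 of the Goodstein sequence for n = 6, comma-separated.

[0] 6 ≡ 2^2 + 2 (base 2). Lift 3: 30. −1: 29.
[1] 29 ≡ 3^3 + 2 (base 3). Lift 4: 258. −1: 257.
[2] 257 ≡ 4^4 + 1 (base 4). Lift 5: 3126. −1: 3125.
[3] 3125 ≡ 5^5 (base 5). Lift 6: 46656. −1: 46655.
[4] 46655 ≡ 5·6^5 + 5·6^4 + 5·6^3 + 5·6^2 + 5·6 + 5 (base 6). Lift 7: 98040. −1: 98039.
[5] 98039 ≡ 5·7^5 + 5·7^4 + 5·7^3 + 5·7^2 + 5·7 + 4 (base 7). Lift 8: 187244. −1: 187243.
[6] 187243 ≡ 5·8^5 + 5·8^4 + 5·8^3 + 5·8^2 + 5·8 + 3 (base 8). Lift 9: 332148. −1: 332147.
[7] 332147 ≡ 5·9^5 + 5·9^4 + 5·9^3 + 5·9^2 + 5·9 + 2 (base 9). Lift 10: 555552. −1: 555551.

6, 29, 257, 3125, 46655, 98039, 187243, 332147, 555551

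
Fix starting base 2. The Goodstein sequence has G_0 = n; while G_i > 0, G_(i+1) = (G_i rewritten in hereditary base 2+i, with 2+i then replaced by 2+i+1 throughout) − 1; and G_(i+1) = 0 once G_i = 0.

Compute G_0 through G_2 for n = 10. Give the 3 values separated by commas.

G_0=10  [base 2] 2^(2 + 1) + 2  →[2↦3]→  3^(3 + 1) + 3 = 84  −1 ⇒ G_1=83
G_1=83  [base 3] 3^(3 + 1) + 2  →[3↦4]→  4^(4 + 1) + 2 = 1026  −1 ⇒ G_2=1025

10, 83, 1025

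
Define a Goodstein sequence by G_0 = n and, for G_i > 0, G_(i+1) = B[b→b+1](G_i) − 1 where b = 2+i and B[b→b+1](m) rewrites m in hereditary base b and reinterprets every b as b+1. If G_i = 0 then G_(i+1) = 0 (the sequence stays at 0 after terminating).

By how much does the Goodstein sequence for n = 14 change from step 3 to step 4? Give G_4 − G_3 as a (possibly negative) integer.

307841

base 2: 14 = 2^(2 + 1) + 2^2 + 2; at 3: 3^(3 + 1) + 3^3 + 3 = 111; next = 110
base 3: 110 = 3^(3 + 1) + 3^3 + 2; at 4: 4^(4 + 1) + 4^4 + 2 = 1282; next = 1281
base 4: 1281 = 4^(4 + 1) + 4^4 + 1; at 5: 5^(5 + 1) + 5^5 + 1 = 18751; next = 18750
base 5: 18750 = 5^(5 + 1) + 5^5; at 6: 6^(6 + 1) + 6^6 = 326592; next = 326591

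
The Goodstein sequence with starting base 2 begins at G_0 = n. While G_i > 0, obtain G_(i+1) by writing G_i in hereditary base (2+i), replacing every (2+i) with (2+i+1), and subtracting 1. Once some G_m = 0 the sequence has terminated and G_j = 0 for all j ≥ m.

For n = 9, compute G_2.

[0] 9 ≡ 2^(2 + 1) + 1 (base 2). Lift 3: 82. −1: 81.
[1] 81 ≡ 3^(3 + 1) (base 3). Lift 4: 1024. −1: 1023.
[2] 1023 ≡ 3·4^4 + 3·4^3 + 3·4^2 + 3·4 + 3 (base 4). Lift 5: 9843. −1: 9842.

1023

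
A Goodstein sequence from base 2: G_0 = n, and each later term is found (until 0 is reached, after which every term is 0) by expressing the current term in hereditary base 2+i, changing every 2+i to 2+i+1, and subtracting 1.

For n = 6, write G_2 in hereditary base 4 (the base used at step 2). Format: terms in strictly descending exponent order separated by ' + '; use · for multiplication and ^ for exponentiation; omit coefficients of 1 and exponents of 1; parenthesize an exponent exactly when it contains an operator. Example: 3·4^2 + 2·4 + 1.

step 0: 6 = 2^2 + 2; sub 3 for 2: 3^3 + 3; = 30; G_1 = 30−1 = 29
step 1: 29 = 3^3 + 2; sub 4 for 3: 4^4 + 2; = 258; G_2 = 258−1 = 257
step 2: 257 = 4^4 + 1; sub 5 for 4: 5^5 + 1; = 3126; G_3 = 3126−1 = 3125

4^4 + 1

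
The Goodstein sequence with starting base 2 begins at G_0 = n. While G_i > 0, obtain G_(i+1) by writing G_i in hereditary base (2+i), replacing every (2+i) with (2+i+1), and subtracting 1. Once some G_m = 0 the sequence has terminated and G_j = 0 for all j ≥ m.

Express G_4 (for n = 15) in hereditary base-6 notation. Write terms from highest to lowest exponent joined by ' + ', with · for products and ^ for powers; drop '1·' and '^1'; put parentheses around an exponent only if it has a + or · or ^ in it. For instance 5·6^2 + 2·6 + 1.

base 2: 15 = 2^(2 + 1) + 2^2 + 2 + 1; at 3: 3^(3 + 1) + 3^3 + 3 + 1 = 112; next = 111
base 3: 111 = 3^(3 + 1) + 3^3 + 3; at 4: 4^(4 + 1) + 4^4 + 4 = 1284; next = 1283
base 4: 1283 = 4^(4 + 1) + 4^4 + 3; at 5: 5^(5 + 1) + 5^5 + 3 = 18753; next = 18752
base 5: 18752 = 5^(5 + 1) + 5^5 + 2; at 6: 6^(6 + 1) + 6^6 + 2 = 326594; next = 326593
base 6: 326593 = 6^(6 + 1) + 6^6 + 1; at 7: 7^(7 + 1) + 7^7 + 1 = 6588345; next = 6588344

6^(6 + 1) + 6^6 + 1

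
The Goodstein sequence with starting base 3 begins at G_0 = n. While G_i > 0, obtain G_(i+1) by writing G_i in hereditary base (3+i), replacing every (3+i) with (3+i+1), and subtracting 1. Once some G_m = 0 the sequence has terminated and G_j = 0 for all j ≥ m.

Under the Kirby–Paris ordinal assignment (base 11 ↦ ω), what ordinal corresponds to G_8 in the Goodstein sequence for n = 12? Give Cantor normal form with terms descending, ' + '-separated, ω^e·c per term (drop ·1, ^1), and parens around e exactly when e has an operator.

ω·7 + 4

i=0: 12 = 3^2 + 3 (b=3); 3→4: 4^2 + 4 = 20; 20−1 = 19
i=1: 19 = 4^2 + 3 (b=4); 4→5: 5^2 + 3 = 28; 28−1 = 27
i=2: 27 = 5^2 + 2 (b=5); 5→6: 6^2 + 2 = 38; 38−1 = 37
i=3: 37 = 6^2 + 1 (b=6); 6→7: 7^2 + 1 = 50; 50−1 = 49
i=4: 49 = 7^2 (b=7); 7→8: 8^2 = 64; 64−1 = 63
i=5: 63 = 7·8 + 7 (b=8); 8→9: 7·9 + 7 = 70; 70−1 = 69
i=6: 69 = 7·9 + 6 (b=9); 9→10: 7·10 + 6 = 76; 76−1 = 75
i=7: 75 = 7·10 + 5 (b=10); 10→11: 7·11 + 5 = 82; 82−1 = 81
i=8: 81 = 7·11 + 4 (b=11); 11→12: 7·12 + 4 = 88; 88−1 = 87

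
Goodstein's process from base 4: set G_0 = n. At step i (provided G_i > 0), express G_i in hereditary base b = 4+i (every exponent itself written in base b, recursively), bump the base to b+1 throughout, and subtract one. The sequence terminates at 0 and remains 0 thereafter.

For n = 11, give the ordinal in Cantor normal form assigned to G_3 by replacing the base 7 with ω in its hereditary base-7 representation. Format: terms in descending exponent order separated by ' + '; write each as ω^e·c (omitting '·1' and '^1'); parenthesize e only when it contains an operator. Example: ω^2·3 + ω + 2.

(0) 11|_4 = 2·4 + 3 ↦ 2·5 + 3|_5 = 13 ⇒ 12
(1) 12|_5 = 2·5 + 2 ↦ 2·6 + 2|_6 = 14 ⇒ 13
(2) 13|_6 = 2·6 + 1 ↦ 2·7 + 1|_7 = 15 ⇒ 14
(3) 14|_7 = 2·7 ↦ 2·8|_8 = 16 ⇒ 15

ω·2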